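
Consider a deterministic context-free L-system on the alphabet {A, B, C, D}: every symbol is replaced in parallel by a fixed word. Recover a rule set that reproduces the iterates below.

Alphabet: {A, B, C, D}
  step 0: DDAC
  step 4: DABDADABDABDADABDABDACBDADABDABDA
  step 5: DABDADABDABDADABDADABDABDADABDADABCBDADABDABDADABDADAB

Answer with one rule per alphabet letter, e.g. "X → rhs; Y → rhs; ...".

A->B, B->DA, C->CB, D->DA

  step 4 ⇒ step 5: DABDADABDABDADABDABDACBDADABDABDA ⇒ DA·B·DA·DA·B·DA·B·DA·DA·B·DA·DA·B·DA·B·DA·DA·B·DA·DA·B·CB·DA·DA·B·DA·B·DA·DA·B·DA·DA·B
    A ↦ B
    B ↦ DA
    C ↦ CB
    D ↦ DA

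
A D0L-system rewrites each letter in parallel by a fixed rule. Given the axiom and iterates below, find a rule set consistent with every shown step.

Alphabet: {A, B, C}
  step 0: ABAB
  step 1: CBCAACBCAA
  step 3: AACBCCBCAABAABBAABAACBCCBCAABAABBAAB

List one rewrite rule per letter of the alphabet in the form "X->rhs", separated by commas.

  step 0 ⇒ step 1: ABAB ⇒ CBC·AA·CBC·AA
    A ↦ CBC
    B ↦ AA
    C ↦ B  (constrained at step 1)

A->CBC, B->AA, C->B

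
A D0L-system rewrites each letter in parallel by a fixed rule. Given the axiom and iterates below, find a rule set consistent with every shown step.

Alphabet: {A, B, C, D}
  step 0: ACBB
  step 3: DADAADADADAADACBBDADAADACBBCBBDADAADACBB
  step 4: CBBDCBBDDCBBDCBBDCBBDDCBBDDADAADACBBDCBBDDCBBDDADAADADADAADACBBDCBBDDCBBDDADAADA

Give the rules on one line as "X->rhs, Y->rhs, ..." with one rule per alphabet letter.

  step 3 ⇒ step 4: DADAADADADAADACBBDADAADACBBCBBDADAADACBB ⇒ CBB·D·CBB·D·D·CBB·D·CBB·D·CBB·D·D·CBB·D·D·ADA·ADA·CBB·D·CBB·D·D·CBB·D·D·ADA·ADA·D·ADA·ADA·CBB·D·CBB·D·D·CBB·D·D·ADA·ADA
    A ↦ D
    B ↦ ADA
    C ↦ D
    D ↦ CBB

A->D, B->ADA, C->D, D->CBB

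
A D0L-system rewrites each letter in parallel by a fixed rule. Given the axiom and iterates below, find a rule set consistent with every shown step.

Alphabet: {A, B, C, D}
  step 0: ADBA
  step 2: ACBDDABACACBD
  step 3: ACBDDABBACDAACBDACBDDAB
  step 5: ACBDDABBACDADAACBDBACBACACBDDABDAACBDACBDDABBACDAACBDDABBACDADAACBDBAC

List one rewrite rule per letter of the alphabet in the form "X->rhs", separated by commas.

A->AC, B->DA, C->BD, D->B

  step 2 ⇒ step 3: ACBDDABACACBD ⇒ AC·BD·DA·B·B·AC·DA·AC·BD·AC·BD·DA·B
    A ↦ AC
    B ↦ DA
    C ↦ BD
    D ↦ B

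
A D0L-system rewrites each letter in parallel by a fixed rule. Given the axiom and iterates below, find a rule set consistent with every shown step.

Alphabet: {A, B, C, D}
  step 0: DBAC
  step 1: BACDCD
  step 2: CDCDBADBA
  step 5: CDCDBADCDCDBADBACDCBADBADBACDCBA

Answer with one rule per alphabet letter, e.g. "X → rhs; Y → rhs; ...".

  step 1 ⇒ step 2: BACDCD ⇒ C·DC·D·BA·D·BA
    A ↦ DC
    B ↦ C
    C ↦ D
    D ↦ BA

A->DC, B->C, C->D, D->BA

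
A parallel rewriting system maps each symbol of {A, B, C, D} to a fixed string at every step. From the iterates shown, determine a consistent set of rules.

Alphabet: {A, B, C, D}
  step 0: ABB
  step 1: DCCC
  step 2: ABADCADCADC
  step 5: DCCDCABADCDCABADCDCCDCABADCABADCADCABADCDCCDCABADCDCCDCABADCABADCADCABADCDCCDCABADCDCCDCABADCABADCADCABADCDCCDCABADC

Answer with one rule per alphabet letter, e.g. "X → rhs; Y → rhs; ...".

A->DC, B->C, C->ADC, D->AB

  step 1 ⇒ step 2: DCCC ⇒ AB·ADC·ADC·ADC
    C ↦ ADC
    D ↦ AB
  step 0 ⇒ step 1: ABB ⇒ DC·C·C
    A ↦ DC
  step 0 ⇒ step 1: ABB ⇒ DC·C·C
    B ↦ C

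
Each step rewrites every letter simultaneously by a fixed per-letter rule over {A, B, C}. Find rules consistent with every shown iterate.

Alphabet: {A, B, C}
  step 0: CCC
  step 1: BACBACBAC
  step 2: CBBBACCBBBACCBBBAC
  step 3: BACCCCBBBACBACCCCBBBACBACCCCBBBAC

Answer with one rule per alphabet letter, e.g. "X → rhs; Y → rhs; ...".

  step 2 ⇒ step 3: CBBBACCBBBACCBBBAC ⇒ BAC·C·C·C·BB·BAC·BAC·C·C·C·BB·BAC·BAC·C·C·C·BB·BAC
    A ↦ BB
    B ↦ C
    C ↦ BAC

A->BB, B->C, C->BAC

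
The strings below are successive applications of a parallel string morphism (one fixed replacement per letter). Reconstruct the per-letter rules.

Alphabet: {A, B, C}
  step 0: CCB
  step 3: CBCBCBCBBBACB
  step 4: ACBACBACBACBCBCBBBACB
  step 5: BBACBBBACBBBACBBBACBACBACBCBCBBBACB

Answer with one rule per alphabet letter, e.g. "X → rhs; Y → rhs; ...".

A->BB, B->CB, C->A

  step 4 ⇒ step 5: ACBACBACBACBCBCBBBACB ⇒ BB·A·CB·BB·A·CB·BB·A·CB·BB·A·CB·A·CB·A·CB·CB·CB·BB·A·CB
    A ↦ BB
    B ↦ CB
    C ↦ A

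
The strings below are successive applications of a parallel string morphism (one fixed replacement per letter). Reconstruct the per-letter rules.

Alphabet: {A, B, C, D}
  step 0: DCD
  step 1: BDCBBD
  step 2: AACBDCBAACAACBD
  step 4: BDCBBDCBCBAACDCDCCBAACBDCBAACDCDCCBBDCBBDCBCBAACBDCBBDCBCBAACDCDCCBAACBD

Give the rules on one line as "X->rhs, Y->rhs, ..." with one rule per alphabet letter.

A->DC, B->AAC, C->CB, D->BD

  step 1 ⇒ step 2: BDCBBD ⇒ AAC·BD·CB·AAC·AAC·BD
    B ↦ AAC
    C ↦ CB
    D ↦ BD
    A ↦ DC  (constrained at step 2)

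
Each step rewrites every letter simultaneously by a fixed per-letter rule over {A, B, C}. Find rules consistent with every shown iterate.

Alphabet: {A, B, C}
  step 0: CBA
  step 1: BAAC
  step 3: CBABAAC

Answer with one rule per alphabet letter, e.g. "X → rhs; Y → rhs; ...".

A->C, B->A, C->BA

  step 0 ⇒ step 1: CBA ⇒ BA·A·C
    A ↦ C
    B ↦ A
    C ↦ BA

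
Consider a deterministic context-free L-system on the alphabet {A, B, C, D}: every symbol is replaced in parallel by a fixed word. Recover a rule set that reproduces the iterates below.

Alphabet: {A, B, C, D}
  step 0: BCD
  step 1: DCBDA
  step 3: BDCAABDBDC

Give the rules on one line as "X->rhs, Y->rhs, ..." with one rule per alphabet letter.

A->B, B->DC, C->BD, D->A

  step 0 ⇒ step 1: BCD ⇒ DC·BD·A
    B ↦ DC
    C ↦ BD
    D ↦ A
    A ↦ B  (constrained at step 1)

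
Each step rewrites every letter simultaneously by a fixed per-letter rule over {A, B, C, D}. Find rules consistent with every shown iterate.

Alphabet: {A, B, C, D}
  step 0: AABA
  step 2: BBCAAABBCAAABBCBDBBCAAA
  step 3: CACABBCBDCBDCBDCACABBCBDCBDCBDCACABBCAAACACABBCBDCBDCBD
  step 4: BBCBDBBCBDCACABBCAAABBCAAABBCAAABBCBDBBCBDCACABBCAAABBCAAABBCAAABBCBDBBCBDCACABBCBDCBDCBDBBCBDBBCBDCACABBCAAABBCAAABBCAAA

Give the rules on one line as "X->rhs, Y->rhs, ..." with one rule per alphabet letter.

A->CBD, B->CA, C->BB, D->AA

  step 3 ⇒ step 4: CACABBCBDCBDCBDCACABBCBDCBDCBDCACABBCAAACACABBCBDCBDCBD ⇒ BB·CBD·BB·CBD·CA·CA·BB·CA·AA·BB·CA·AA·BB·CA·AA·BB·CBD·BB·CBD·CA·CA·BB·CA·AA·BB·CA·AA·BB·CA·AA·BB·CBD·BB·CBD·CA·CA·BB·CBD·CBD·CBD·BB·CBD·BB·CBD·CA·CA·BB·CA·AA·BB·CA·AA·BB·CA·AA
    A ↦ CBD
    B ↦ CA
    C ↦ BB
    D ↦ AA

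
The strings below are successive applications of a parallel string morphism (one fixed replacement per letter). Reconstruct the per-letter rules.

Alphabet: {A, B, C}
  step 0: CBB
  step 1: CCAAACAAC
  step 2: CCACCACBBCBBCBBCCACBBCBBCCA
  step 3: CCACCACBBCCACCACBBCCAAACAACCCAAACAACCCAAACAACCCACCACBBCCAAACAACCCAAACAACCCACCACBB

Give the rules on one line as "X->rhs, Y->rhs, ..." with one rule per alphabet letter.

A->CBB, B->AAC, C->CCA

  step 2 ⇒ step 3: CCACCACBBCBBCBBCCACBBCBBCCA ⇒ CCA·CCA·CBB·CCA·CCA·CBB·CCA·AAC·AAC·CCA·AAC·AAC·CCA·AAC·AAC·CCA·CCA·CBB·CCA·AAC·AAC·CCA·AAC·AAC·CCA·CCA·CBB
    A ↦ CBB
    B ↦ AAC
    C ↦ CCA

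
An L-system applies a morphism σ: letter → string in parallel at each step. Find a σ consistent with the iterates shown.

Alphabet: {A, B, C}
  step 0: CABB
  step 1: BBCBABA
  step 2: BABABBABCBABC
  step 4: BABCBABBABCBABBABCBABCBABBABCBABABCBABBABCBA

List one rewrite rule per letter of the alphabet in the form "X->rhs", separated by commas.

  step 1 ⇒ step 2: BBCBABA ⇒ BA·BA·B·BA·BC·BA·BC
    A ↦ BC
    B ↦ BA
    C ↦ B

A->BC, B->BA, C->B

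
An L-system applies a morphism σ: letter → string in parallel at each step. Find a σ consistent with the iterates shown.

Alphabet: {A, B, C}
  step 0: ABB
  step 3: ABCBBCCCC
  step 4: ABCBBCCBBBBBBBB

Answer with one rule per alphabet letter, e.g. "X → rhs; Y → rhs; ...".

  step 3 ⇒ step 4: ABCBBCCCC ⇒ AB·C·BB·C·C·BB·BB·BB·BB
    A ↦ AB
    B ↦ C
    C ↦ BB

A->AB, B->C, C->BB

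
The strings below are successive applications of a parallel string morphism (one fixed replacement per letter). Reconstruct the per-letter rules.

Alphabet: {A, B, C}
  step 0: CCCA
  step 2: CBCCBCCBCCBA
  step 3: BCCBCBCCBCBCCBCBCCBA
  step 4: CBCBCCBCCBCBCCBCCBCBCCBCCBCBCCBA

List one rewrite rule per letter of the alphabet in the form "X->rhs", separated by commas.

A->BA, B->C, C->BC

  step 3 ⇒ step 4: BCCBCBCCBCBCCBCBCCBA ⇒ C·BC·BC·C·BC·C·BC·BC·C·BC·C·BC·BC·C·BC·C·BC·BC·C·BA
    A ↦ BA
    B ↦ C
    C ↦ BC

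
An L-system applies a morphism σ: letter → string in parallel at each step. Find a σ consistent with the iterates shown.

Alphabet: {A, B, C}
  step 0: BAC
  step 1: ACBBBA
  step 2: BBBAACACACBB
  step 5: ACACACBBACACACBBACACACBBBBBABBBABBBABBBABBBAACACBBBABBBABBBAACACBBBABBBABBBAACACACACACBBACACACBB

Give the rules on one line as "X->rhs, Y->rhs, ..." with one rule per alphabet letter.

  step 1 ⇒ step 2: ACBBBA ⇒ BB·BA·AC·AC·AC·BB
    A ↦ BB
    B ↦ AC
    C ↦ BA

A->BB, B->AC, C->BA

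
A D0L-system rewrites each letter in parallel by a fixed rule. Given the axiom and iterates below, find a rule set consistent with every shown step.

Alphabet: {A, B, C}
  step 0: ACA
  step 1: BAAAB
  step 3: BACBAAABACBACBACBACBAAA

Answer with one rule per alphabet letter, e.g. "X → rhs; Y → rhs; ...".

A->B, B->BAC, C->AAA

  step 0 ⇒ step 1: ACA ⇒ B·AAA·B
    A ↦ B
    C ↦ AAA
    B ↦ BAC  (constrained at step 1)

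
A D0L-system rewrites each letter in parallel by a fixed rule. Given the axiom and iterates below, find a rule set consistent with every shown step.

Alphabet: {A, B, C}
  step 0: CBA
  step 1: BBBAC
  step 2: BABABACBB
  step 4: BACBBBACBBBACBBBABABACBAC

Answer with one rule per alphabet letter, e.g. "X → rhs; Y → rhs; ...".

  step 1 ⇒ step 2: BBBAC ⇒ BA·BA·BA·C·BB
    A ↦ C
    B ↦ BA
    C ↦ BB

A->C, B->BA, C->BB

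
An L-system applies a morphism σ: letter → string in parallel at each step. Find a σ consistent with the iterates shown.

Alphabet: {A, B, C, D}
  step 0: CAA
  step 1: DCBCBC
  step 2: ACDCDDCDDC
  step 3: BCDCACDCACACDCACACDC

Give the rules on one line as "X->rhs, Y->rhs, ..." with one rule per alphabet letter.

  step 2 ⇒ step 3: ACDCDDCDDC ⇒ BC·DC·AC·DC·AC·AC·DC·AC·AC·DC
    A ↦ BC
    C ↦ DC
    D ↦ AC
  step 1 ⇒ step 2: DCBCBC ⇒ AC·DC·D·DC·D·DC
    B ↦ D

A->BC, B->D, C->DC, D->AC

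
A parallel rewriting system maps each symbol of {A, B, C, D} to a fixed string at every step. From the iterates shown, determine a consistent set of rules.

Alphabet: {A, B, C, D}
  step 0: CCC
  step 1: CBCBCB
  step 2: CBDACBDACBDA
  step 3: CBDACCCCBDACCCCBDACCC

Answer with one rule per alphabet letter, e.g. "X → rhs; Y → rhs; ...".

A->CC, B->DA, C->CB, D->C

  step 2 ⇒ step 3: CBDACBDACBDA ⇒ CB·DA·C·CC·CB·DA·C·CC·CB·DA·C·CC
    A ↦ CC
    B ↦ DA
    C ↦ CB
    D ↦ C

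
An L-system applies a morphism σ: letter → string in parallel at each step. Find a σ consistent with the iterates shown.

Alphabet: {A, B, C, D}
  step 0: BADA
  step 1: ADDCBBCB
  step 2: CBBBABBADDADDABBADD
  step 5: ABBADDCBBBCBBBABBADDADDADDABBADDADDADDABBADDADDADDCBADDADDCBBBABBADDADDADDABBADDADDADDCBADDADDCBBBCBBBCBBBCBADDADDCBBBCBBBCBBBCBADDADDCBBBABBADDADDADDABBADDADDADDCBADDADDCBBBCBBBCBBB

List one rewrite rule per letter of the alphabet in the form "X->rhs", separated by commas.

  step 1 ⇒ step 2: ADDCBBCB ⇒ CB·B·B·ABB·ADD·ADD·ABB·ADD
    A ↦ CB
    B ↦ ADD
    C ↦ ABB
    D ↦ B

A->CB, B->ADD, C->ABB, D->B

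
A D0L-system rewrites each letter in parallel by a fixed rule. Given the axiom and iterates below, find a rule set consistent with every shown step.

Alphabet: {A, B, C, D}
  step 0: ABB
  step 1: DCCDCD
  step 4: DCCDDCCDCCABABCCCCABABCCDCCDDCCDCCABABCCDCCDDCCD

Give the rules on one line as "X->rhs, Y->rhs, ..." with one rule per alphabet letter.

A->DC, B->CD, C->AB, D->CC

  step 0 ⇒ step 1: ABB ⇒ DC·CD·CD
    A ↦ DC
    B ↦ CD
    C ↦ AB  (constrained at step 1)
    D ↦ CC  (constrained at step 1)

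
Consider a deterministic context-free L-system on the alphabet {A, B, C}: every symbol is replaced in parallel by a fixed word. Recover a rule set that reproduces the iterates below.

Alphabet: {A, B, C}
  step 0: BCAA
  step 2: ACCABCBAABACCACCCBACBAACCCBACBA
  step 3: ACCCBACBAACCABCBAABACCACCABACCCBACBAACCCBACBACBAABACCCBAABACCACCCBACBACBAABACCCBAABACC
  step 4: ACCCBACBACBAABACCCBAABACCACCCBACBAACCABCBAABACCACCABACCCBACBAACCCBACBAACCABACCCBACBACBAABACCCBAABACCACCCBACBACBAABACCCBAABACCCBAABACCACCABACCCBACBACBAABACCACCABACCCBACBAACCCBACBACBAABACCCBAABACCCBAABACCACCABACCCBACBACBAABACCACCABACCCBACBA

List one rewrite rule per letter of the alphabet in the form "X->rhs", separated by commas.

  step 3 ⇒ step 4: ACCCBACBAACCABCBAABACCACCABACCCBACBAACCCBACBACBAABACCCBAABACCACCCBACBACBAABACCCBAABACC ⇒ ACC·CBA·CBA·CBA·AB·ACC·CBA·AB·ACC·ACC·CBA·CBA·ACC·AB·CBA·AB·ACC·ACC·AB·ACC·CBA·CBA·ACC·CBA·CBA·ACC·AB·ACC·CBA·CBA·CBA·AB·ACC·CBA·AB·ACC·ACC·CBA·CBA·CBA·AB·ACC·CBA·AB·ACC·CBA·AB·ACC·ACC·AB·ACC·CBA·CBA·CBA·AB·ACC·ACC·AB·ACC·CBA·CBA·ACC·CBA·CBA·CBA·AB·ACC·CBA·AB·ACC·CBA·AB·ACC·ACC·AB·ACC·CBA·CBA·CBA·AB·ACC·ACC·AB·ACC·CBA·CBA
    A ↦ ACC
    B ↦ AB
    C ↦ CBA

A->ACC, B->AB, C->CBA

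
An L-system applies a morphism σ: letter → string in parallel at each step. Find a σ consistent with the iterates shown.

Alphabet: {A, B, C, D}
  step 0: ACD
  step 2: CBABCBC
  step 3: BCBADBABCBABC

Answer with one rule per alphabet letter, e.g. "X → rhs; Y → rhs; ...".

  step 2 ⇒ step 3: CBABCBC ⇒ BC·BA·D·BA·BC·BA·BC
    A ↦ D
    B ↦ BA
    C ↦ BC
    D ↦ C  (constrained at step 0)

A->D, B->BA, C->BC, D->C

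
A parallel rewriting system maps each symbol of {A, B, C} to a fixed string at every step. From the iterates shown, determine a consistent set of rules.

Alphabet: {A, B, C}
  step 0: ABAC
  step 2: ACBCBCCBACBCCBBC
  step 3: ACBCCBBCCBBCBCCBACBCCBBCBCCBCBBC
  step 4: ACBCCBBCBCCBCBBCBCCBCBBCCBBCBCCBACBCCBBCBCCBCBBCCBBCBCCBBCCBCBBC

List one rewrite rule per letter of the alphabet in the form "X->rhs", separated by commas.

A->AC, B->CB, C->BC

  step 3 ⇒ step 4: ACBCCBBCCBBCBCCBACBCCBBCBCCBCBBC ⇒ AC·BC·CB·BC·BC·CB·CB·BC·BC·CB·CB·BC·CB·BC·BC·CB·AC·BC·CB·BC·BC·CB·CB·BC·CB·BC·BC·CB·BC·CB·CB·BC
    A ↦ AC
    B ↦ CB
    C ↦ BC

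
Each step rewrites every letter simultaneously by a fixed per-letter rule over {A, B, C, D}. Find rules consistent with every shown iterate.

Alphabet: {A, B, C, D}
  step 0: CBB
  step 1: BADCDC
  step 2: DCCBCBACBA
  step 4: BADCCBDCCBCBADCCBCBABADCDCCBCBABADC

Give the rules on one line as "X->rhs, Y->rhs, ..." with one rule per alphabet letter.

  step 1 ⇒ step 2: BADCDC ⇒ DC·CB·C·BA·C·BA
    A ↦ CB
    B ↦ DC
    C ↦ BA
    D ↦ C

A->CB, B->DC, C->BA, D->C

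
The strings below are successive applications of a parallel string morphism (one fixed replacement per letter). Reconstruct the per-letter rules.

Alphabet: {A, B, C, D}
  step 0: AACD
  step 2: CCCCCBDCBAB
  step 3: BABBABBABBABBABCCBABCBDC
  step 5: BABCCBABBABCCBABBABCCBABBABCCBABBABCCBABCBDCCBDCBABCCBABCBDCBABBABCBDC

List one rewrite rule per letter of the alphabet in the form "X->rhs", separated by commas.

A->BD, B->C, C->BAB, D->C

  step 2 ⇒ step 3: CCCCCBDCBAB ⇒ BAB·BAB·BAB·BAB·BAB·C·C·BAB·C·BD·C
    A ↦ BD
    B ↦ C
    C ↦ BAB
    D ↦ C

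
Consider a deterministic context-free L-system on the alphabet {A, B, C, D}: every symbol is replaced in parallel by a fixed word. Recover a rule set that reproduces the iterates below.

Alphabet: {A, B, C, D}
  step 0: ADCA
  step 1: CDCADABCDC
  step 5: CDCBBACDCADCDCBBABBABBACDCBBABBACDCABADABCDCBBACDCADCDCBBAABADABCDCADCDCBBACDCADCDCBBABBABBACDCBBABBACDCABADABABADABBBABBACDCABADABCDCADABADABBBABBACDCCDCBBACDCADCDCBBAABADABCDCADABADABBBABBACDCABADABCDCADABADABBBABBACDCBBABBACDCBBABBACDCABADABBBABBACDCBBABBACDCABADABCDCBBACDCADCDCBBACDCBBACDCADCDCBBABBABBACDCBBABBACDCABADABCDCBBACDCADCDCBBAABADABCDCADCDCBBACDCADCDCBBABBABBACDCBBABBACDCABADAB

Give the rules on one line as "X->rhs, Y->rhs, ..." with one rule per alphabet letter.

A->CDC, B->BBA, C->AB, D->AD

  step 0 ⇒ step 1: ADCA ⇒ CDC·AD·AB·CDC
    A ↦ CDC
    C ↦ AB
    D ↦ AD
    B ↦ BBA  (constrained at step 1)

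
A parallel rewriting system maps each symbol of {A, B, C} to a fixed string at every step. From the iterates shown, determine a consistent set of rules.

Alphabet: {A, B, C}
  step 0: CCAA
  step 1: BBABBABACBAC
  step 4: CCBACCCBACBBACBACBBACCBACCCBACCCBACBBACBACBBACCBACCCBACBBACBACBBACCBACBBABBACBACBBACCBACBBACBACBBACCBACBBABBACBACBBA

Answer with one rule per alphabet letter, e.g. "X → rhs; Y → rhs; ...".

  step 0 ⇒ step 1: CCAA ⇒ BBA·BBA·BAC·BAC
    A ↦ BAC
    C ↦ BBA
    B ↦ C  (constrained at step 1)

A->BAC, B->C, C->BBA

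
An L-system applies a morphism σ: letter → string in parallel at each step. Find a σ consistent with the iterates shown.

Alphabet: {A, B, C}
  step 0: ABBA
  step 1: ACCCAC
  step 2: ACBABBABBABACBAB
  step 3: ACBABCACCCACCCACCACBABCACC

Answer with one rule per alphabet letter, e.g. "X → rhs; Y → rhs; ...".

A->AC, B->C, C->BAB

  step 2 ⇒ step 3: ACBABBABBABACBAB ⇒ AC·BAB·C·AC·C·C·AC·C·C·AC·C·AC·BAB·C·AC·C
    A ↦ AC
    B ↦ C
    C ↦ BAB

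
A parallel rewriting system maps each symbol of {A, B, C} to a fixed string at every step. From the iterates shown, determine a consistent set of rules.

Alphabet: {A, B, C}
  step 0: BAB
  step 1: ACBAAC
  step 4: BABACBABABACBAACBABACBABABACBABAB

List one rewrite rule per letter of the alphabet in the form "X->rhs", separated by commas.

A->BA, B->AC, C->B

  step 0 ⇒ step 1: BAB ⇒ AC·BA·AC
    A ↦ BA
    B ↦ AC
    C ↦ B  (constrained at step 1)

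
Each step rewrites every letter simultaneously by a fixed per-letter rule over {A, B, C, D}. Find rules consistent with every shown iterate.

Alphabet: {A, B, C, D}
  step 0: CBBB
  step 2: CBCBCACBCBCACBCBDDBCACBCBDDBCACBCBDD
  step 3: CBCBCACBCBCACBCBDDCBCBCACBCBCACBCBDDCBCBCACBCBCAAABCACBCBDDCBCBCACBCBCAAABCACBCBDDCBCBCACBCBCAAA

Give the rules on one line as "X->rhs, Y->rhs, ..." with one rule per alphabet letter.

A->BDD, B->BCA, C->CBC, D->A

  step 2 ⇒ step 3: CBCBCACBCBCACBCBDDBCACBCBDDBCACBCBDD ⇒ CBC·BCA·CBC·BCA·CBC·BDD·CBC·BCA·CBC·BCA·CBC·BDD·CBC·BCA·CBC·BCA·A·A·BCA·CBC·BDD·CBC·BCA·CBC·BCA·A·A·BCA·CBC·BDD·CBC·BCA·CBC·BCA·A·A
    A ↦ BDD
    B ↦ BCA
    C ↦ CBC
    D ↦ A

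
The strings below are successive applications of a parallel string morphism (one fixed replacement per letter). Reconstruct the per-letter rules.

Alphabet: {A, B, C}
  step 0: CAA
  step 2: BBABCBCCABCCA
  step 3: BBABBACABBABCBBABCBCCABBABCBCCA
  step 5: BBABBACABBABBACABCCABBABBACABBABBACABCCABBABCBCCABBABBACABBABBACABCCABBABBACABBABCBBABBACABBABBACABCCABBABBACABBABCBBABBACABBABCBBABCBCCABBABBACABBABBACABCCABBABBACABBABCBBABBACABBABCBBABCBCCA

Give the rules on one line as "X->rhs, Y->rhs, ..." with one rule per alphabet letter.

  step 2 ⇒ step 3: BBABCBCCABCCA ⇒ BBA·BBA·CA·BBA·BC·BBA·BC·BC·CA·BBA·BC·BC·CA
    A ↦ CA
    B ↦ BBA
    C ↦ BC

A->CA, B->BBA, C->BC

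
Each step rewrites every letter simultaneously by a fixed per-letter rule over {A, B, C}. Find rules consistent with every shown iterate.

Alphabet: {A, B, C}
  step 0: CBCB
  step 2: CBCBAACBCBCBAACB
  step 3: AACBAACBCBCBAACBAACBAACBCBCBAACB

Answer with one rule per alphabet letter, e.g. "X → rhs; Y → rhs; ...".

A->CB, B->CB, C->AA

  step 2 ⇒ step 3: CBCBAACBCBCBAACB ⇒ AA·CB·AA·CB·CB·CB·AA·CB·AA·CB·AA·CB·CB·CB·AA·CB
    A ↦ CB
    B ↦ CB
    C ↦ AA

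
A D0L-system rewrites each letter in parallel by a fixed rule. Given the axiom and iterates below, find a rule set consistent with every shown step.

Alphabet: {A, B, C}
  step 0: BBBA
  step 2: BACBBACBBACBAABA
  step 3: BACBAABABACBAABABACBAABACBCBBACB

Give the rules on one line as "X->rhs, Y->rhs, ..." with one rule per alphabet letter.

A->CB, B->BA, C->AA

  step 2 ⇒ step 3: BACBBACBBACBAABA ⇒ BA·CB·AA·BA·BA·CB·AA·BA·BA·CB·AA·BA·CB·CB·BA·CB
    A ↦ CB
    B ↦ BA
    C ↦ AA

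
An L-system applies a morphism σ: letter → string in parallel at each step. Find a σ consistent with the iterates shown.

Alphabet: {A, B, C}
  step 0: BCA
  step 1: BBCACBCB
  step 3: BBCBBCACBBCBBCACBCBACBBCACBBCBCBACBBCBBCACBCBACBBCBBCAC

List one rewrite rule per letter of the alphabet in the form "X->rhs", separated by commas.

  step 0 ⇒ step 1: BCA ⇒ BBC·AC·BCB
    A ↦ BCB
    B ↦ BBC
    C ↦ AC

A->BCB, B->BBC, C->AC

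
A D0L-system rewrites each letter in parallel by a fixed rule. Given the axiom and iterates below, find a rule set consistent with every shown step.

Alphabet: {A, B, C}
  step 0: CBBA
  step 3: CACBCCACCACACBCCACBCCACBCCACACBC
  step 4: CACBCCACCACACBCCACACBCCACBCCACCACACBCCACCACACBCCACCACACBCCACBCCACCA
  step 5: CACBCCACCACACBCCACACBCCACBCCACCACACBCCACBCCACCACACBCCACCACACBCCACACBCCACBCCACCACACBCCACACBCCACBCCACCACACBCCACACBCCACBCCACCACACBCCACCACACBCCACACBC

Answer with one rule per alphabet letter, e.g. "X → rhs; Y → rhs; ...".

A->CBC, B->C, C->CA

  step 4 ⇒ step 5: CACBCCACCACACBCCACACBCCACBCCACCACACBCCACCACACBCCACCACACBCCACBCCACCA ⇒ CA·CBC·CA·C·CA·CA·CBC·CA·CA·CBC·CA·CBC·CA·C·CA·CA·CBC·CA·CBC·CA·C·CA·CA·CBC·CA·C·CA·CA·CBC·CA·CA·CBC·CA·CBC·CA·C·CA·CA·CBC·CA·CA·CBC·CA·CBC·CA·C·CA·CA·CBC·CA·CA·CBC·CA·CBC·CA·C·CA·CA·CBC·CA·C·CA·CA·CBC·CA·CA·CBC
    A ↦ CBC
    B ↦ C
    C ↦ CA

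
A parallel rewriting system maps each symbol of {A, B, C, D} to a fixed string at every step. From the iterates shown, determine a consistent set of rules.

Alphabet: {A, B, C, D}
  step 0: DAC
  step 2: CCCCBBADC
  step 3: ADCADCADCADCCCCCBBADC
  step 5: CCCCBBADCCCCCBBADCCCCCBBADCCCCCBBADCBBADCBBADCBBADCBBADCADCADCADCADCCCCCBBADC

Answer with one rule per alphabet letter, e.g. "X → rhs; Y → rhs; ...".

A->B, B->CC, C->ADC, D->B

  step 2 ⇒ step 3: CCCCBBADC ⇒ ADC·ADC·ADC·ADC·CC·CC·B·B·ADC
    A ↦ B
    B ↦ CC
    C ↦ ADC
    D ↦ B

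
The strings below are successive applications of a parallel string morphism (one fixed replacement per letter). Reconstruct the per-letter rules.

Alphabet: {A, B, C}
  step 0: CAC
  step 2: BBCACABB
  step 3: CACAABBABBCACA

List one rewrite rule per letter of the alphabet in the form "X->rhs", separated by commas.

  step 2 ⇒ step 3: BBCACABB ⇒ CA·CA·A·BB·A·BB·CA·CA
    A ↦ BB
    B ↦ CA
    C ↦ A

A->BB, B->CA, C->A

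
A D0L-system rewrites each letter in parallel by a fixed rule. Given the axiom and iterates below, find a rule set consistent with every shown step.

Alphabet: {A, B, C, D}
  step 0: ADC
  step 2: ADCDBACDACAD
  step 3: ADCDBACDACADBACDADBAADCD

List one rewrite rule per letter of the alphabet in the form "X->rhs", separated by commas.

  step 2 ⇒ step 3: ADCDBACDACAD ⇒ AD·CD·BA·CD·AC·AD·BA·CD·AD·BA·AD·CD
    A ↦ AD
    B ↦ AC
    C ↦ BA
    D ↦ CD

A->AD, B->AC, C->BA, D->CD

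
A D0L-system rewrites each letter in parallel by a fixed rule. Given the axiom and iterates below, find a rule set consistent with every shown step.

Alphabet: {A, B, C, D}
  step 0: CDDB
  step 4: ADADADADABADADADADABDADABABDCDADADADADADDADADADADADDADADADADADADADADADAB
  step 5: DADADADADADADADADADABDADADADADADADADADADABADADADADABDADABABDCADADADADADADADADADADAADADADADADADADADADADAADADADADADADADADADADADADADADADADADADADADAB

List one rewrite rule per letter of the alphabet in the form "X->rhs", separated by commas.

  step 4 ⇒ step 5: ADADADADABADADADADABDADABABDCDADADADADADDADADADADADDADADADADADADADADADAB ⇒ DAD·A·DAD·A·DAD·A·DAD·A·DAD·AB·DAD·A·DAD·A·DAD·A·DAD·A·DAD·AB·A·DAD·A·DAD·AB·DAD·AB·A·BDC·A·DAD·A·DAD·A·DAD·A·DAD·A·DAD·A·A·DAD·A·DAD·A·DAD·A·DAD·A·DAD·A·A·DAD·A·DAD·A·DAD·A·DAD·A·DAD·A·DAD·A·DAD·A·DAD·A·DAD·A·DAD·AB
    A ↦ DAD
    B ↦ AB
    C ↦ BDC
    D ↦ A

A->DAD, B->AB, C->BDC, D->A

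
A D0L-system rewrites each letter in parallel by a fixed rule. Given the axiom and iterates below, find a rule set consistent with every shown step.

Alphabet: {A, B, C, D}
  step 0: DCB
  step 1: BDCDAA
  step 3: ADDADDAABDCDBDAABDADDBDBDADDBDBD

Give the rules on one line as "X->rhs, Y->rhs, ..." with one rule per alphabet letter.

  step 0 ⇒ step 1: DCB ⇒ BD·CD·AA
    B ↦ AA
    C ↦ CD
    D ↦ BD
    A ↦ ADD  (constrained at step 1)

A->ADD, B->AA, C->CD, D->BD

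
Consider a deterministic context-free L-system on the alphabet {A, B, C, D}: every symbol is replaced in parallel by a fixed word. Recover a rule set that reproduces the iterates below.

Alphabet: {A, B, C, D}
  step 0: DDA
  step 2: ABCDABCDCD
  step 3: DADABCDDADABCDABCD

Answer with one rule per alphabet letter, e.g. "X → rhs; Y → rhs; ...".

A->D, B->AD, C->AB, D->CD

  step 2 ⇒ step 3: ABCDABCDCD ⇒ D·AD·AB·CD·D·AD·AB·CD·AB·CD
    A ↦ D
    B ↦ AD
    C ↦ AB
    D ↦ CD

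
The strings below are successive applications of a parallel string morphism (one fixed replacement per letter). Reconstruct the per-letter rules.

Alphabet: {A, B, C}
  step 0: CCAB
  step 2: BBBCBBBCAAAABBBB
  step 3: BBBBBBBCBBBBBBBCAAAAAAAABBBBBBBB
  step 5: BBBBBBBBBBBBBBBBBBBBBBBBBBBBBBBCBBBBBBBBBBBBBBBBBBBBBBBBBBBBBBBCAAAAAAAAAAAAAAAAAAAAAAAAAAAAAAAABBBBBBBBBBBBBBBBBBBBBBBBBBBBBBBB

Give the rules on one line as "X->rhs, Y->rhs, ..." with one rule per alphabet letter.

A->AA, B->BB, C->BC

  step 2 ⇒ step 3: BBBCBBBCAAAABBBB ⇒ BB·BB·BB·BC·BB·BB·BB·BC·AA·AA·AA·AA·BB·BB·BB·BB
    A ↦ AA
    B ↦ BB
    C ↦ BC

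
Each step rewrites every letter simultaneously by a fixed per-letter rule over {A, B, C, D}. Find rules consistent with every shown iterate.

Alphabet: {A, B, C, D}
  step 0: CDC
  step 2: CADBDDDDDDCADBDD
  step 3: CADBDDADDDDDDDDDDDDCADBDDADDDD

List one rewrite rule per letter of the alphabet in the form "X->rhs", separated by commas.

A->B, B->A, C->CAD, D->DD

  step 2 ⇒ step 3: CADBDDDDDDCADBDD ⇒ CAD·B·DD·A·DD·DD·DD·DD·DD·DD·CAD·B·DD·A·DD·DD
    A ↦ B
    B ↦ A
    C ↦ CAD
    D ↦ DD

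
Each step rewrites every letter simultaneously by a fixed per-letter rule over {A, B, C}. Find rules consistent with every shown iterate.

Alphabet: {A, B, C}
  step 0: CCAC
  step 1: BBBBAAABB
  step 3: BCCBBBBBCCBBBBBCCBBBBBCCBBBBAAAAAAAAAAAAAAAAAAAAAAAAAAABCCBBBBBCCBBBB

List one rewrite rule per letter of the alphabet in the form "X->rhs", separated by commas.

A->AAA, B->BCC, C->BB

  step 0 ⇒ step 1: CCAC ⇒ BB·BB·AAA·BB
    A ↦ AAA
    C ↦ BB
    B ↦ BCC  (constrained at step 1)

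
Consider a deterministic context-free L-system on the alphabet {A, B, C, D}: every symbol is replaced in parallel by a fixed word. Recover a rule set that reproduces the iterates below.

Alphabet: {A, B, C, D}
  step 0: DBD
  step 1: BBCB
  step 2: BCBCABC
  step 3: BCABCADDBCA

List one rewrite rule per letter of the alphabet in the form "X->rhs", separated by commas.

A->DD, B->BC, C->A, D->B

  step 2 ⇒ step 3: BCBCABC ⇒ BC·A·BC·A·DD·BC·A
    A ↦ DD
    B ↦ BC
    C ↦ A
  step 0 ⇒ step 1: DBD ⇒ B·BC·B
    D ↦ B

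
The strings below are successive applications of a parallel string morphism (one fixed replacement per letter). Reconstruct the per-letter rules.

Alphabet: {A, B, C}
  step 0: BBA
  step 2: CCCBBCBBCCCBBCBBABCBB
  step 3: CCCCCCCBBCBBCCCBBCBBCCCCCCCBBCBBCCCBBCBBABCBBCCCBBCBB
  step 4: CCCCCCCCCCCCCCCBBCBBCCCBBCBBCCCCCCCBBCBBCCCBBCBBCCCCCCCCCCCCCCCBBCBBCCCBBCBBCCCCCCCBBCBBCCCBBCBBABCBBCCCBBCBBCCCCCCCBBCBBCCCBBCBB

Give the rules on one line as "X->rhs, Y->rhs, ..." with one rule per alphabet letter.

A->AB, B->CBB, C->CC

  step 3 ⇒ step 4: CCCCCCCBBCBBCCCBBCBBCCCCCCCBBCBBCCCBBCBBABCBBCCCBBCBB ⇒ CC·CC·CC·CC·CC·CC·CC·CBB·CBB·CC·CBB·CBB·CC·CC·CC·CBB·CBB·CC·CBB·CBB·CC·CC·CC·CC·CC·CC·CC·CBB·CBB·CC·CBB·CBB·CC·CC·CC·CBB·CBB·CC·CBB·CBB·AB·CBB·CC·CBB·CBB·CC·CC·CC·CBB·CBB·CC·CBB·CBB
    A ↦ AB
    B ↦ CBB
    C ↦ CC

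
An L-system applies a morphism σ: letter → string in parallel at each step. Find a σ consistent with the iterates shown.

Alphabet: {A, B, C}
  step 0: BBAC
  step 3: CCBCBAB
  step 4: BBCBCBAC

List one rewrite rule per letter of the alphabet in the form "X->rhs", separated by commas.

A->BA, B->C, C->B

  step 3 ⇒ step 4: CCBCBAB ⇒ B·B·C·B·C·BA·C
    A ↦ BA
    B ↦ C
    C ↦ B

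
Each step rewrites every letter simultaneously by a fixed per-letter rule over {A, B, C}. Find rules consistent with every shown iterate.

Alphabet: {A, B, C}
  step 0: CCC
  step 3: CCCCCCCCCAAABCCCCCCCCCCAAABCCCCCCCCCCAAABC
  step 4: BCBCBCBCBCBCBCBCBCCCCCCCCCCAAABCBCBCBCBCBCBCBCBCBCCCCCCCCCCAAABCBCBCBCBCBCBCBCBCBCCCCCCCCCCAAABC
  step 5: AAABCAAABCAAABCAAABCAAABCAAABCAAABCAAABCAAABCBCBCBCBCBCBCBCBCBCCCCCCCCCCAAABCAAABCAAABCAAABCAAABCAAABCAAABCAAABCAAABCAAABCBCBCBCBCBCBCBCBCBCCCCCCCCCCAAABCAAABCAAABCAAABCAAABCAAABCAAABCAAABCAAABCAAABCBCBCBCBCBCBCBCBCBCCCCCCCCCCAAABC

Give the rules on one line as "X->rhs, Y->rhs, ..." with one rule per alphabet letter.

A->CCC, B->AAA, C->BC

  step 4 ⇒ step 5: BCBCBCBCBCBCBCBCBCCCCCCCCCCAAABCBCBCBCBCBCBCBCBCBCCCCCCCCCCAAABCBCBCBCBCBCBCBCBCBCCCCCCCCCCAAABC ⇒ AAA·BC·AAA·BC·AAA·BC·AAA·BC·AAA·BC·AAA·BC·AAA·BC·AAA·BC·AAA·BC·BC·BC·BC·BC·BC·BC·BC·BC·BC·CCC·CCC·CCC·AAA·BC·AAA·BC·AAA·BC·AAA·BC·AAA·BC·AAA·BC·AAA·BC·AAA·BC·AAA·BC·AAA·BC·BC·BC·BC·BC·BC·BC·BC·BC·BC·CCC·CCC·CCC·AAA·BC·AAA·BC·AAA·BC·AAA·BC·AAA·BC·AAA·BC·AAA·BC·AAA·BC·AAA·BC·AAA·BC·BC·BC·BC·BC·BC·BC·BC·BC·BC·CCC·CCC·CCC·AAA·BC
    A ↦ CCC
    B ↦ AAA
    C ↦ BC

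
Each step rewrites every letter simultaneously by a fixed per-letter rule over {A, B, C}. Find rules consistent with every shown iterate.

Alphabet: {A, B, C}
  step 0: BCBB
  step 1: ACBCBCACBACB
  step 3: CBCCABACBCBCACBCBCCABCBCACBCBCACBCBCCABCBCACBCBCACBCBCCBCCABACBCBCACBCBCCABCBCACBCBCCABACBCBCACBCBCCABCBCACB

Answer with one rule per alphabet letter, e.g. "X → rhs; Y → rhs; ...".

A->CAB, B->ACB, C->CBC

  step 0 ⇒ step 1: BCBB ⇒ ACB·CBC·ACB·ACB
    B ↦ ACB
    C ↦ CBC
    A ↦ CAB  (constrained at step 1)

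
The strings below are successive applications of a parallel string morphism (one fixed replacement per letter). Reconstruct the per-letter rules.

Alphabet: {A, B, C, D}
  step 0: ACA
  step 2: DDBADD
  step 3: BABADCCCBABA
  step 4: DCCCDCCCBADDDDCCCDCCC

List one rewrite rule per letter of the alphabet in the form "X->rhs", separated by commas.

  step 3 ⇒ step 4: BABADCCCBABA ⇒ DC·CC·DC·CC·BA·D·D·D·DC·CC·DC·CC
    A ↦ CC
    B ↦ DC
    C ↦ D
    D ↦ BA

A->CC, B->DC, C->D, D->BA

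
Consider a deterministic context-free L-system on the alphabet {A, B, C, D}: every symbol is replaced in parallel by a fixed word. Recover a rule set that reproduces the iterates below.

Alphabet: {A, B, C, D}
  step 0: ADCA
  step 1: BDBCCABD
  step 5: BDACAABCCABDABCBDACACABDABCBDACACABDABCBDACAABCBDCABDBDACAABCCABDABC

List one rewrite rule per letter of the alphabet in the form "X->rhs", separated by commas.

A->BD, B->A, C->CA, D->BC

  step 0 ⇒ step 1: ADCA ⇒ BD·BC·CA·BD
    A ↦ BD
    C ↦ CA
    D ↦ BC
    B ↦ A  (constrained at step 1)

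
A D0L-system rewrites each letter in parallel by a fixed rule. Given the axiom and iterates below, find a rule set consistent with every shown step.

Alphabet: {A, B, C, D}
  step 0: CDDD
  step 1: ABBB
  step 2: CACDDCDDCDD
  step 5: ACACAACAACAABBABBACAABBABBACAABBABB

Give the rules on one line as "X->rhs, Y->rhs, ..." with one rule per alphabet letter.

  step 1 ⇒ step 2: ABBB ⇒ CA·CDD·CDD·CDD
    A ↦ CA
    B ↦ CDD
  step 0 ⇒ step 1: CDDD ⇒ A·B·B·B
    C ↦ A
  step 0 ⇒ step 1: CDDD ⇒ A·B·B·B
    D ↦ B

A->CA, B->CDD, C->A, D->B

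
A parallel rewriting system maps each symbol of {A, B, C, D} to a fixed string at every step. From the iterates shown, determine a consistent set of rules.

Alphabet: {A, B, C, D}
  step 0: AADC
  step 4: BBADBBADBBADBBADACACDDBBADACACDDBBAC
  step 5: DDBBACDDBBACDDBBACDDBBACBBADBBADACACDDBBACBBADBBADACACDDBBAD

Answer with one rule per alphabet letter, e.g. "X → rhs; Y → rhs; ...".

  step 4 ⇒ step 5: BBADBBADBBADBBADACACDDBBADACACDDBBAC ⇒ D·D·BB·AC·D·D·BB·AC·D·D·BB·AC·D·D·BB·AC·BB·AD·BB·AD·AC·AC·D·D·BB·AC·BB·AD·BB·AD·AC·AC·D·D·BB·AD
    A ↦ BB
    B ↦ D
    C ↦ AD
    D ↦ AC

A->BB, B->D, C->AD, D->AC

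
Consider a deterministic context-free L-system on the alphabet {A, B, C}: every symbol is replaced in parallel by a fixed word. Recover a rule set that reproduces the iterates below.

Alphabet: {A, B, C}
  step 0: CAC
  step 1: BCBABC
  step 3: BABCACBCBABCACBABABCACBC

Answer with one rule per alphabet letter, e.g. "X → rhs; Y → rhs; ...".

A->BA, B->AC, C->BC

  step 0 ⇒ step 1: CAC ⇒ BC·BA·BC
    A ↦ BA
    C ↦ BC
    B ↦ AC  (constrained at step 1)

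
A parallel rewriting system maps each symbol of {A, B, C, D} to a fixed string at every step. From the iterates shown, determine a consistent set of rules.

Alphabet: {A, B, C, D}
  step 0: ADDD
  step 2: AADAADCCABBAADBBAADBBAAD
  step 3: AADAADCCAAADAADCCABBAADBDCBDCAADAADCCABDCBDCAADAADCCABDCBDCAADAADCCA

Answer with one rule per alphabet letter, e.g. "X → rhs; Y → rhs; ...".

  step 2 ⇒ step 3: AADAADCCABBAADBBAADBBAAD ⇒ AAD·AAD·CCA·AAD·AAD·CCA·B·B·AAD·BDC·BDC·AAD·AAD·CCA·BDC·BDC·AAD·AAD·CCA·BDC·BDC·AAD·AAD·CCA
    A ↦ AAD
    B ↦ BDC
    C ↦ B
    D ↦ CCA

A->AAD, B->BDC, C->B, D->CCA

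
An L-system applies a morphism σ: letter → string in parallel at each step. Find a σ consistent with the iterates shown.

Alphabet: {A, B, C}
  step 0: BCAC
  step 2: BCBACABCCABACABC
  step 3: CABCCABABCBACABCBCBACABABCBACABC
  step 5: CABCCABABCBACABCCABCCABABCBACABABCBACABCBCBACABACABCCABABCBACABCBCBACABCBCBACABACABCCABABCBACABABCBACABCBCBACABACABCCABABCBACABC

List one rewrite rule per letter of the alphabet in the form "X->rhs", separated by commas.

A->BA, B->CA, C->BC

  step 2 ⇒ step 3: BCBACABCCABACABC ⇒ CA·BC·CA·BA·BC·BA·CA·BC·BC·BA·CA·BA·BC·BA·CA·BC
    A ↦ BA
    B ↦ CA
    C ↦ BC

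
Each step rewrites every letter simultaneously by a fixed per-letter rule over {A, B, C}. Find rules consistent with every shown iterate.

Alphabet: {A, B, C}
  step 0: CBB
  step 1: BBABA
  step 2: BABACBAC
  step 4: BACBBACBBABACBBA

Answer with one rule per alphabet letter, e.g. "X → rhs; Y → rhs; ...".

  step 1 ⇒ step 2: BBABA ⇒ BA·BA·C·BA·C
    A ↦ C
    B ↦ BA
  step 0 ⇒ step 1: CBB ⇒ B·BA·BA
    C ↦ B

A->C, B->BA, C->B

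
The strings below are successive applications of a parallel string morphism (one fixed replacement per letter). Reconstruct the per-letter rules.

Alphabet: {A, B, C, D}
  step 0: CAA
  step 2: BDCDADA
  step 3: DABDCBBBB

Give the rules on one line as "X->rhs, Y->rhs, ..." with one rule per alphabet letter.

A->B, B->DA, C->DC, D->B

  step 2 ⇒ step 3: BDCDADA ⇒ DA·B·DC·B·B·B·B
    A ↦ B
    B ↦ DA
    C ↦ DC
    D ↦ B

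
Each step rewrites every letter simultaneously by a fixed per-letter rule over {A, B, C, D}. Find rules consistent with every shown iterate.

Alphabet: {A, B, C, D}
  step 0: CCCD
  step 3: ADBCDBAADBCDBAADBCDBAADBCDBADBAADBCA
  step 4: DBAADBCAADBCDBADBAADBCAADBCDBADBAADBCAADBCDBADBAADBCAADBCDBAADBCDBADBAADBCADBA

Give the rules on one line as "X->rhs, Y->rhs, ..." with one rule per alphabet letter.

A->DBA, B->C, C->A, D->ADB

  step 3 ⇒ step 4: ADBCDBAADBCDBAADBCDBAADBCDBADBAADBCA ⇒ DBA·ADB·C·A·ADB·C·DBA·DBA·ADB·C·A·ADB·C·DBA·DBA·ADB·C·A·ADB·C·DBA·DBA·ADB·C·A·ADB·C·DBA·ADB·C·DBA·DBA·ADB·C·A·DBA
    A ↦ DBA
    B ↦ C
    C ↦ A
    D ↦ ADB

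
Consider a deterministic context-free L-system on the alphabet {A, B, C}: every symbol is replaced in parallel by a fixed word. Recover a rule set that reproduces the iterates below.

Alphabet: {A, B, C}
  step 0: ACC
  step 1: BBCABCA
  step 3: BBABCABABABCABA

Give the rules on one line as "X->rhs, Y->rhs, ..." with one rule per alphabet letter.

  step 0 ⇒ step 1: ACC ⇒ B·BCA·BCA
    A ↦ B
    C ↦ BCA
    B ↦ A  (constrained at step 1)

A->B, B->A, C->BCA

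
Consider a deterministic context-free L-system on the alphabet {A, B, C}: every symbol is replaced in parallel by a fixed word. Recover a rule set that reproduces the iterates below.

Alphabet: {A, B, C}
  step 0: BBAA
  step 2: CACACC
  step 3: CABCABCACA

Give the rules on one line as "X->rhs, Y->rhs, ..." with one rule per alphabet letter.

A->B, B->C, C->CA

  step 2 ⇒ step 3: CACACC ⇒ CA·B·CA·B·CA·CA
    A ↦ B
    C ↦ CA
    B ↦ C  (constrained at step 0)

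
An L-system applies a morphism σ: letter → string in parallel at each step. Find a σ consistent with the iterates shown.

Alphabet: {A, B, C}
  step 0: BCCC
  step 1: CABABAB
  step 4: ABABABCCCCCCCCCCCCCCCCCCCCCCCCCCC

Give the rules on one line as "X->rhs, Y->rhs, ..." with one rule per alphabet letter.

  step 0 ⇒ step 1: BCCC ⇒ C·AB·AB·AB
    B ↦ C
    C ↦ AB
    A ↦ CC  (constrained at step 1)

A->CC, B->C, C->AB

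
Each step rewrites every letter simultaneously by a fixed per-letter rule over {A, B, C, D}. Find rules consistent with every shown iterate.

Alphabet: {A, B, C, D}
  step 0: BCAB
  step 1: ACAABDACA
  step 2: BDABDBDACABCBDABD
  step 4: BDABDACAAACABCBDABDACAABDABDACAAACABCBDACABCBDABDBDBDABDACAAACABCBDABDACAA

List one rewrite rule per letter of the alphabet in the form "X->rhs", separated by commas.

  step 1 ⇒ step 2: ACAABDACA ⇒ BD·A·BD·BD·ACA·BC·BD·A·BD
    A ↦ BD
    B ↦ ACA
    C ↦ A
    D ↦ BC

A->BD, B->ACA, C->A, D->BC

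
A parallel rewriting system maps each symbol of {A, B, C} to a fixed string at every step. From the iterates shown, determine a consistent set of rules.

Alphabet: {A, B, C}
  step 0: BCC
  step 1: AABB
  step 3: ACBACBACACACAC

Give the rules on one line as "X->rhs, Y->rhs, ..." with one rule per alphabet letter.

A->AC, B->AA, C->B

  step 0 ⇒ step 1: BCC ⇒ AA·B·B
    B ↦ AA
    C ↦ B
    A ↦ AC  (constrained at step 1)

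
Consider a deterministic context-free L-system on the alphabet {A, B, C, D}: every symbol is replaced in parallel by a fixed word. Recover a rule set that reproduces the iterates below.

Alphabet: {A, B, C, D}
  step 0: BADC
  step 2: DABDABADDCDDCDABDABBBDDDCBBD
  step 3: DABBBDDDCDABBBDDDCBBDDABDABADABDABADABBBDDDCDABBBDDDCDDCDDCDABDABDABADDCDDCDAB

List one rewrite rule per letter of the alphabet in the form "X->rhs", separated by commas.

A->BBD, B->DDC, C->A, D->DAB

  step 2 ⇒ step 3: DABDABADDCDDCDABDABBBDDDCBBD ⇒ DAB·BBD·DDC·DAB·BBD·DDC·BBD·DAB·DAB·A·DAB·DAB·A·DAB·BBD·DDC·DAB·BBD·DDC·DDC·DDC·DAB·DAB·DAB·A·DDC·DDC·DAB
    A ↦ BBD
    B ↦ DDC
    C ↦ A
    D ↦ DAB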